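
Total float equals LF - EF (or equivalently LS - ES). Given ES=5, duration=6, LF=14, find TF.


EF = ES + duration = 5 + 6 = 11
LS = LF - duration = 14 - 6 = 8
Total Float = LF - EF = 14 - 11
(or LS - ES = 8 - 5)
= 3


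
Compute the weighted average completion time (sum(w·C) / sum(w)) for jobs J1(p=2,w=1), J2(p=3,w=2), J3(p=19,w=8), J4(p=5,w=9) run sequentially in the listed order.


Completion times:
  J1: C=2, w×C=1×2=2
  J2: C=5, w×C=2×5=10
  J3: C=24, w×C=8×24=192
  J4: C=29, w×C=9×29=261
Sum w×C = 465
Sum w = 20
Weighted avg = 465/20
= 23.25


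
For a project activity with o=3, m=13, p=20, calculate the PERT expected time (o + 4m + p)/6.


te = (o + 4m + p) / 6
= (3 + 4×13 + 20) / 6
= (3 + 52 + 20) / 6
= 75 / 6
= 12.50


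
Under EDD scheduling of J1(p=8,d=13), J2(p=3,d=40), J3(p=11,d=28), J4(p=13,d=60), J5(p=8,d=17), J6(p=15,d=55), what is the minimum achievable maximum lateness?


EDD order: J1 → J5 → J3 → J2 → J6 → J4
Completion and lateness:
  J1: C=8, d=13, L=8-13=-5
  J5: C=16, d=17, L=16-17=-1
  J3: C=27, d=28, L=27-28=-1
  J2: C=30, d=40, L=30-40=-10
  J6: C=45, d=55, L=45-55=-10
  J4: C=58, d=60, L=58-60=-2
Lmax = max(-5, -1, -1, -10, -10, -2)
= -1


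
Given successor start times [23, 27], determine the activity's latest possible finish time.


LF = min of all successor start times
Successors start at: [23, 27]
LF = min(23, 27)
= 23


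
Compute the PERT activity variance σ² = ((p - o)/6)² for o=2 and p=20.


σ² = ((p - o) / 6)² = (p - o)² / 36
= (20 - 2)² / 36
= 18² / 36
= 324 / 36
= 9.0000


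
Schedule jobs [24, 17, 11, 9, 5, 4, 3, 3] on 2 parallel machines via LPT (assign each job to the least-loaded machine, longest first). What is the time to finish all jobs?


Jobs (LPT sorted): [24, 17, 11, 9, 5, 4, 3, 3]
Machines: 2
  J=24 → Machine 1 (load: 0+24=24)
  J=17 → Machine 2 (load: 0+17=17)
  J=11 → Machine 2 (load: 17+11=28)
  J=9 → Machine 1 (load: 24+9=33)
  J=5 → Machine 2 (load: 28+5=33)
  J=4 → Machine 1 (load: 33+4=37)
  J=3 → Machine 2 (load: 33+3=36)
  J=3 → Machine 2 (load: 36+3=39)
Machine loads: [37, 39]
Makespan = max = 39 time units


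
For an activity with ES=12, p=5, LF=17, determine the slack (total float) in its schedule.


EF = ES + duration = 12 + 5 = 17
LS = LF - duration = 17 - 5 = 12
Total Float = LF - EF = 17 - 17
(or LS - ES = 12 - 12)
= 0


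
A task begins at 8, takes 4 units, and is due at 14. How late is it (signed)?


Completion = 8 + 4 = 12
Lateness = C - d = 12 - 14
= -2


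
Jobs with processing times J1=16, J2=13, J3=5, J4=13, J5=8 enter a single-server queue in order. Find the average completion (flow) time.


Completion times:
  J1: completes at 16
  J2: completes at 29
  J3: completes at 34
  J4: completes at 47
  J5: completes at 55
Sum = 181
Average = 181/5
= 36.20


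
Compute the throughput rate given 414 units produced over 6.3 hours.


Throughput = units / time
= 414 / 6.3
= 65.7 units/hour


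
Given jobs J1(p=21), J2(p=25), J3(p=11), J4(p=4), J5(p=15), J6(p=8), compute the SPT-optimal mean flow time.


SPT order: J4 → J6 → J3 → J5 → J1 → J2
Completion times:
  J4: C=4
  J6: C=12
  J3: C=23
  J5: C=38
  J1: C=59
  J2: C=84
Sum = 220, n = 6
Mean flow = 220/6
= 36.67


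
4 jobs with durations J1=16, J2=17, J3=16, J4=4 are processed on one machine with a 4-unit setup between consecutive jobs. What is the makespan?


Makespan = Σ processing + (n-1) × setup
= (16 + 17 + 16 + 4) + (4-1)×4
= 53 + 12
= 65 time units


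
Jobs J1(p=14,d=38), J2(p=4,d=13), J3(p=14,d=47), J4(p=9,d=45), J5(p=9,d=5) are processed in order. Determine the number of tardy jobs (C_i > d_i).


Completion vs due date:
  J1: C=14, d=38 → on time
  J2: C=18, d=13 → TARDY
  J3: C=32, d=47 → on time
  J4: C=41, d=45 → on time
  J5: C=50, d=5 → TARDY
Tardy jobs: J2, J5
Count = 2


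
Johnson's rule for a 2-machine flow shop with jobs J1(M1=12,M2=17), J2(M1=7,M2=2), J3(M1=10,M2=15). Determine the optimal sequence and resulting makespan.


Johnson's rule:
Group 1 (M1≤M2, sort by M1): ['J3', 'J1']
Group 2 (M1>M2, sort desc M2): ['J2']
Sequence: J3 → J1 → J2
Makespan calculation:
  J3: M1 done=10, M2 done=25
  J1: M1 done=22, M2 done=42
  J2: M1 done=29, M2 done=44
= Sequence: J3 → J1 → J2, Makespan: 44


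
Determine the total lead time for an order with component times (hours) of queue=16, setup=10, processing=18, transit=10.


Lead time = queue + setup + processing + transit
= 16 + 10 + 18 + 10
= 54 hours


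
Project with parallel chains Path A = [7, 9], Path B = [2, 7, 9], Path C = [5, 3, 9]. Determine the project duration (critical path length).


Path A: 7 + 9 = 16
Path B: 2 + 7 + 9 = 18
Path C: 5 + 3 + 9 = 17
Critical path = longest = max(16, 18, 17)
= 18 (Path B)


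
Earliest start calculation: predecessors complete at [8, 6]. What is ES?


ES = max of all predecessor completion times
Predecessors: [8, 6]
ES = max(8, 6)
= 8


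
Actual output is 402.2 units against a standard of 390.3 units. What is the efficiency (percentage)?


Efficiency = (actual / standard) × 100
= (402.2 / 390.3) × 100
= 103.0%


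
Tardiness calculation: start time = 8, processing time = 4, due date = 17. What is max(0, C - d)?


Completion = start + processing = 8 + 4 = 12
Tardiness = max(0, C - d) = max(0, 12 - 17)
= max(0, -5)
= 0


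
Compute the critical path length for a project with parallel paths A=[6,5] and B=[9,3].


Path A: 6 + 5 = 11
Path B: 9 + 3 = 12
Critical path = longest = max(11, 12)
= 12 (Path B)


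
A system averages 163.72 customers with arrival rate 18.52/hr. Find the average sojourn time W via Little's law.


Little's law: L = λW → W = L / λ
= 163.72 / 18.52
= 8.84 hours


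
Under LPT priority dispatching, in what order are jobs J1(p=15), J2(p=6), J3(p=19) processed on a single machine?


LPT: sort by longest processing time first
  J3: p=19
  J1: p=15
  J2: p=6
Order: J3 → J1 → J2


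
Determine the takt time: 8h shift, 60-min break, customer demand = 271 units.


Available = 8×60 - 60 = 420 min
Takt time = 420 / 271
= 1.55 min/unit


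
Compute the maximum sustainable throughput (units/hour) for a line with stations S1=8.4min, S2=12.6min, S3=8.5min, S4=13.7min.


Bottleneck = longest station time
Station times: [8.4, 12.6, 8.5, 13.7]
Max = 13.7 min
Rate = 60 / 13.7
= 4.38 units/hour (bottleneck: 13.7min)


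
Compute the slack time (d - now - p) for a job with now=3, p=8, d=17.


Slack = due - current_time - processing
= 17 - 3 - 8
= 6


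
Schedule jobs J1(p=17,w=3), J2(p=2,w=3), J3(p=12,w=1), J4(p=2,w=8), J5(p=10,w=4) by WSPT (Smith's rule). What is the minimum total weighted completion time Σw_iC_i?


WSPT order (by p/w): J4 → J2 → J5 → J1 → J3
  J4: C=2, w·C=8×2=16
  J2: C=4, w·C=3×4=12
  J5: C=14, w·C=4×14=56
  J1: C=31, w·C=3×31=93
  J3: C=43, w·C=1×43=43
Σ w·C = 220
= 220


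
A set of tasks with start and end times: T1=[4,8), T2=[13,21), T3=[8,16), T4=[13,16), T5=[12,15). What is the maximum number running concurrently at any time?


Check each time point for overlaps:
  t=13: 4 tasks active (T2, T3, T4, T5)
Max concurrent = 4


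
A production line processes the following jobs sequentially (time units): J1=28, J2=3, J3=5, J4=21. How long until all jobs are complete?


Sequential makespan: sum all processing times
= 28 + 3 + 5 + 21
= 57 time units


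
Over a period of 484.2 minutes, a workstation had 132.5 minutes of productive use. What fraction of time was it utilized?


Utilization = busy / total × 100
= 132.5 / 484.2 × 100
= 27.4%


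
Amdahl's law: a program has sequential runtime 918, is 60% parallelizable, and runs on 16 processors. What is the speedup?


Amdahl's law: T_p = T × ((1-p) + p/N)
= 918 × ((1-0.6) + 0.6/16)
= 918 × (0.40 + 0.0375)
= 918 × 0.4375
= 401.62
Speedup = 918/401.62
= 2.29×


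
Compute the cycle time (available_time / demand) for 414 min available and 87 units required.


Cycle time = available time / demand
= 414 / 87
= 4.76 min/unit


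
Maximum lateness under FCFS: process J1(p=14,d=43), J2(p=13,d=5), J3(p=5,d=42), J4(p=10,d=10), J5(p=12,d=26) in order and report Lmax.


Lateness per job (L = C - d):
  J1: C=14, d=43, L=-29
  J2: C=27, d=5, L=22
  J3: C=32, d=42, L=-10
  J4: C=42, d=10, L=32
  J5: C=54, d=26, L=28
Lmax = max(-29, 22, -10, 32, 28)
= 32


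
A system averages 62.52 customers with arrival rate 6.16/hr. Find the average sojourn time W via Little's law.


Little's law: L = λW → W = L / λ
= 62.52 / 6.16
= 10.15 hours


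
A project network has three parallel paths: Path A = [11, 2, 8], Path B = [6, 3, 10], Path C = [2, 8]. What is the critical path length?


Path A: 11 + 2 + 8 = 21
Path B: 6 + 3 + 10 = 19
Path C: 2 + 8 = 10
Critical path = longest = max(21, 19, 10)
= 21 (Path A)


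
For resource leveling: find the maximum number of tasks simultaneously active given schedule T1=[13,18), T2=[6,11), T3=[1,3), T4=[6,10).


Check each time point for overlaps:
  t=6: 2 tasks active (T2, T4)
Max concurrent = 2


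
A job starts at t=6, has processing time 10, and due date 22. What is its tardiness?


Completion = start + processing = 6 + 10 = 16
Tardiness = max(0, C - d) = max(0, 16 - 22)
= max(0, -6)
= 0


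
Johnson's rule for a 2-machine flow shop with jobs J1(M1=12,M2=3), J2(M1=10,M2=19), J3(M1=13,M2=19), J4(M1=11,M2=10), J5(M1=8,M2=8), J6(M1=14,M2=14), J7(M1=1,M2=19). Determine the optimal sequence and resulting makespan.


Johnson's rule:
Group 1 (M1≤M2, sort by M1): ['J7', 'J5', 'J2', 'J3', 'J6']
Group 2 (M1>M2, sort desc M2): ['J4', 'J1']
Sequence: J7 → J5 → J2 → J3 → J6 → J4 → J1
Makespan calculation:
  J7: M1 done=1, M2 done=20
  J5: M1 done=9, M2 done=28
  J2: M1 done=19, M2 done=47
  J3: M1 done=32, M2 done=66
  J6: M1 done=46, M2 done=80
  J4: M1 done=57, M2 done=90
  J1: M1 done=69, M2 done=93
= Sequence: J7 → J5 → J2 → J3 → J6 → J4 → J1, Makespan: 93


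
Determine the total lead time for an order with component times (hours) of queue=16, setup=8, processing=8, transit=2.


Lead time = queue + setup + processing + transit
= 16 + 8 + 8 + 2
= 34 hours


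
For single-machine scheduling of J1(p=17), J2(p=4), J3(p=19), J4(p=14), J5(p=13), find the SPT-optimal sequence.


SPT: sort by shortest processing time
  J2: p=4
  J5: p=13
  J4: p=14
  J1: p=17
  J3: p=19
Order: J2 → J5 → J4 → J1 → J3


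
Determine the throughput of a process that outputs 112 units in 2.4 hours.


Throughput = units / time
= 112 / 2.4
= 46.7 units/hour


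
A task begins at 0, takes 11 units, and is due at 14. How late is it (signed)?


Completion = 0 + 11 = 11
Lateness = C - d = 11 - 14
= -3


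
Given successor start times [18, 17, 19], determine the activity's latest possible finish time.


LF = min of all successor start times
Successors start at: [18, 17, 19]
LF = min(18, 17, 19)
= 17


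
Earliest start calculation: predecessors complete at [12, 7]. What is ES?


ES = max of all predecessor completion times
Predecessors: [12, 7]
ES = max(12, 7)
= 12


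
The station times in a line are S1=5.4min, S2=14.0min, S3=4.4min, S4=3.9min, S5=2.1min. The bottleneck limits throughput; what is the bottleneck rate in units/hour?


Bottleneck = longest station time
Station times: [5.4, 14.0, 4.4, 3.9, 2.1]
Max = 14.0 min
Rate = 60 / 14.0
= 4.29 units/hour (bottleneck: 14.0min)


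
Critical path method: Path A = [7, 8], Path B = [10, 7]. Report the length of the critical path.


Path A: 7 + 8 = 15
Path B: 10 + 7 = 17
Critical path = longest = max(15, 17)
= 17 (Path B)


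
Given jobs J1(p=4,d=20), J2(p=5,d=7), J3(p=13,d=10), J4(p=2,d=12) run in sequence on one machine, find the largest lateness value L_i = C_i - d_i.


Lateness per job (L = C - d):
  J1: C=4, d=20, L=-16
  J2: C=9, d=7, L=2
  J3: C=22, d=10, L=12
  J4: C=24, d=12, L=12
Lmax = max(-16, 2, 12, 12)
= 12


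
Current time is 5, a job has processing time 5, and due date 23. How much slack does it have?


Slack = due - current_time - processing
= 23 - 5 - 5
= 13


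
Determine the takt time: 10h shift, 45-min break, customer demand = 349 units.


Available = 10×60 - 45 = 555 min
Takt time = 555 / 349
= 1.59 min/unit


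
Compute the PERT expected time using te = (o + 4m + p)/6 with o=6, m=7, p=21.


te = (o + 4m + p) / 6
= (6 + 4×7 + 21) / 6
= (6 + 28 + 21) / 6
= 55 / 6
= 9.17


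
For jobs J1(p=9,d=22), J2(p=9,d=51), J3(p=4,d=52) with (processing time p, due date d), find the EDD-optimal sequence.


EDD: sort by earliest due date
  J1: d=22, p=9
  J2: d=51, p=9
  J3: d=52, p=4
Order: J1 → J2 → J3


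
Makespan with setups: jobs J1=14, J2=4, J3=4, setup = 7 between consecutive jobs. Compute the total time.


Makespan = Σ processing + (n-1) × setup
= (14 + 4 + 4) + (3-1)×7
= 22 + 14
= 36 time units


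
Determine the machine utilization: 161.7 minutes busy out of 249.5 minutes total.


Utilization = busy / total × 100
= 161.7 / 249.5 × 100
= 64.8%


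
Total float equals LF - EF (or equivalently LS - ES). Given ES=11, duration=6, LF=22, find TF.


EF = ES + duration = 11 + 6 = 17
LS = LF - duration = 22 - 6 = 16
Total Float = LF - EF = 22 - 17
(or LS - ES = 16 - 11)
= 5


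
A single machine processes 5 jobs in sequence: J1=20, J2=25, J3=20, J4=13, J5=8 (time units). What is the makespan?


Sequential makespan: sum all processing times
= 20 + 25 + 20 + 13 + 8
= 86 time units


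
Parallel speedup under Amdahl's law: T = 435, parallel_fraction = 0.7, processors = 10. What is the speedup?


Amdahl's law: T_p = T × ((1-p) + p/N)
= 435 × ((1-0.7) + 0.7/10)
= 435 × (0.30 + 0.0700)
= 435 × 0.3700
= 160.95
Speedup = 435/160.95
= 2.70×


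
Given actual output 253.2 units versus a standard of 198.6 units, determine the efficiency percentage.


Efficiency = (actual / standard) × 100
= (253.2 / 198.6) × 100
= 127.5%


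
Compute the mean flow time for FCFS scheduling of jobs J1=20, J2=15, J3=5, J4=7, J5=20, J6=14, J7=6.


Completion times:
  J1: completes at 20
  J2: completes at 35
  J3: completes at 40
  J4: completes at 47
  J5: completes at 67
  J6: completes at 81
  J7: completes at 87
Sum = 377
Average = 377/7
= 53.86


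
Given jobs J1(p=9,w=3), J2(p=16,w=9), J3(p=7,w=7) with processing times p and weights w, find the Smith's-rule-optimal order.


WSPT (Smith's rule): sort by p/w ascending
  J3: p/w = 7/7 = 1.000
  J2: p/w = 16/9 = 1.778
  J1: p/w = 9/3 = 3.000
Order: J3 → J2 → J1


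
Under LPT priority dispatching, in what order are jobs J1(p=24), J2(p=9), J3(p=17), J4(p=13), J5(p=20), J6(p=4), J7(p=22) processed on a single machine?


LPT: sort by longest processing time first
  J1: p=24
  J7: p=22
  J5: p=20
  J3: p=17
  J4: p=13
  J2: p=9
  J6: p=4
Order: J1 → J7 → J5 → J3 → J4 → J2 → J6


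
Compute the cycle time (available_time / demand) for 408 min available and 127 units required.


Cycle time = available time / demand
= 408 / 127
= 3.21 min/unit


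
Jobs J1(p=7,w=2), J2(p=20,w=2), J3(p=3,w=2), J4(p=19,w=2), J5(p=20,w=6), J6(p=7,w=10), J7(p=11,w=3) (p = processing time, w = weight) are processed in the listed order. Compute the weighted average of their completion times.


Completion times:
  J1: C=7, w×C=2×7=14
  J2: C=27, w×C=2×27=54
  J3: C=30, w×C=2×30=60
  J4: C=49, w×C=2×49=98
  J5: C=69, w×C=6×69=414
  J6: C=76, w×C=10×76=760
  J7: C=87, w×C=3×87=261
Sum w×C = 1661
Sum w = 27
Weighted avg = 1661/27
= 61.52


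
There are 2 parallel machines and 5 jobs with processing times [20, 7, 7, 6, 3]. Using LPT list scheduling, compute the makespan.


Jobs (LPT sorted): [20, 7, 7, 6, 3]
Machines: 2
  J=20 → Machine 1 (load: 0+20=20)
  J=7 → Machine 2 (load: 0+7=7)
  J=7 → Machine 2 (load: 7+7=14)
  J=6 → Machine 2 (load: 14+6=20)
  J=3 → Machine 1 (load: 20+3=23)
Machine loads: [23, 20]
Makespan = max = 23 time units


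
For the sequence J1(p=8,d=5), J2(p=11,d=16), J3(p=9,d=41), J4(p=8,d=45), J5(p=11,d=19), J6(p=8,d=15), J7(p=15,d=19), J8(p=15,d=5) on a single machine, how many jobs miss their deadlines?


Completion vs due date:
  J1: C=8, d=5 → TARDY
  J2: C=19, d=16 → TARDY
  J3: C=28, d=41 → on time
  J4: C=36, d=45 → on time
  J5: C=47, d=19 → TARDY
  J6: C=55, d=15 → TARDY
  J7: C=70, d=19 → TARDY
  J8: C=85, d=5 → TARDY
Tardy jobs: J1, J2, J5, J6, J7, J8
Count = 6


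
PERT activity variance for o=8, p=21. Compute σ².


σ² = ((p - o) / 6)² = (p - o)² / 36
= (21 - 8)² / 36
= 13² / 36
= 169 / 36
= 4.6944


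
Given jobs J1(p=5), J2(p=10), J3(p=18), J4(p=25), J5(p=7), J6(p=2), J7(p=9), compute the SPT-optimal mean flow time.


SPT order: J6 → J1 → J5 → J7 → J2 → J3 → J4
Completion times:
  J6: C=2
  J1: C=7
  J5: C=14
  J7: C=23
  J2: C=33
  J3: C=51
  J4: C=76
Sum = 206, n = 7
Mean flow = 206/7
= 29.43


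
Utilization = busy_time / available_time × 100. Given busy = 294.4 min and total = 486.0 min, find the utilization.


Utilization = busy / total × 100
= 294.4 / 486.0 × 100
= 60.6%


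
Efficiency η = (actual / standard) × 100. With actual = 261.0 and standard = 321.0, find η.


Efficiency = (actual / standard) × 100
= (261.0 / 321.0) × 100
= 81.3%


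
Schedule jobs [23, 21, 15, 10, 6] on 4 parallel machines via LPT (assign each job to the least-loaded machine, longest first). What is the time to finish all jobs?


Jobs (LPT sorted): [23, 21, 15, 10, 6]
Machines: 4
  J=23 → Machine 1 (load: 0+23=23)
  J=21 → Machine 2 (load: 0+21=21)
  J=15 → Machine 3 (load: 0+15=15)
  J=10 → Machine 4 (load: 0+10=10)
  J=6 → Machine 4 (load: 10+6=16)
Machine loads: [23, 21, 15, 16]
Makespan = max = 23 time units


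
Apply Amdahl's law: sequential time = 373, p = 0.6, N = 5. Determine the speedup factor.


Amdahl's law: T_p = T × ((1-p) + p/N)
= 373 × ((1-0.6) + 0.6/5)
= 373 × (0.40 + 0.1200)
= 373 × 0.5200
= 193.96
Speedup = 373/193.96
= 1.92×


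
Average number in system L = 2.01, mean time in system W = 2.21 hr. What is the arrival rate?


Little's law: L = λW → λ = L / W
= 2.01 / 2.21
= 0.91 per hour


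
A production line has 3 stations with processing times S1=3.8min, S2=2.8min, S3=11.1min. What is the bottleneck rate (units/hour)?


Bottleneck = longest station time
Station times: [3.8, 2.8, 11.1]
Max = 11.1 min
Rate = 60 / 11.1
= 5.41 units/hour (bottleneck: 11.1min)


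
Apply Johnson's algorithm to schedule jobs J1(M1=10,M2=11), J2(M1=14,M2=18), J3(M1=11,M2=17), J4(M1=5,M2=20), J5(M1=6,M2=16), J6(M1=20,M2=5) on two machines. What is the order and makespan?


Johnson's rule:
Group 1 (M1≤M2, sort by M1): ['J4', 'J5', 'J1', 'J3', 'J2']
Group 2 (M1>M2, sort desc M2): ['J6']
Sequence: J4 → J5 → J1 → J3 → J2 → J6
Makespan calculation:
  J4: M1 done=5, M2 done=25
  J5: M1 done=11, M2 done=41
  J1: M1 done=21, M2 done=52
  J3: M1 done=32, M2 done=69
  J2: M1 done=46, M2 done=87
  J6: M1 done=66, M2 done=92
= Sequence: J4 → J5 → J1 → J3 → J2 → J6, Makespan: 92


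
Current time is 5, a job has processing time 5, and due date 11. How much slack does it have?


Slack = due - current_time - processing
= 11 - 5 - 5
= 1


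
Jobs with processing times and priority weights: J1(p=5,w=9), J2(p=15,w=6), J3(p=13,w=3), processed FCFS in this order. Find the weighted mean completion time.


Completion times:
  J1: C=5, w×C=9×5=45
  J2: C=20, w×C=6×20=120
  J3: C=33, w×C=3×33=99
Sum w×C = 264
Sum w = 18
Weighted avg = 264/18
= 14.67


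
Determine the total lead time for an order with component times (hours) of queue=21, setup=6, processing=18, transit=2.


Lead time = queue + setup + processing + transit
= 21 + 6 + 18 + 2
= 47 hours


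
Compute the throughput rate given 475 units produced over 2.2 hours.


Throughput = units / time
= 475 / 2.2
= 215.9 units/hour


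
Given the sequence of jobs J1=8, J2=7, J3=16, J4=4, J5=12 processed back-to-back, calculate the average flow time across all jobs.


Completion times:
  J1: completes at 8
  J2: completes at 15
  J3: completes at 31
  J4: completes at 35
  J5: completes at 47
Sum = 136
Average = 136/5
= 27.20


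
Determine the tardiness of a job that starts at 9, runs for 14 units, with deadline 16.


Completion = start + processing = 9 + 14 = 23
Tardiness = max(0, C - d) = max(0, 23 - 16)
= max(0, 7)
= 7


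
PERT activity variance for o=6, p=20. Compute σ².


σ² = ((p - o) / 6)² = (p - o)² / 36
= (20 - 6)² / 36
= 14² / 36
= 196 / 36
= 5.4444


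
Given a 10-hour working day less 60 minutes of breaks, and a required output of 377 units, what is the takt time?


Available = 10×60 - 60 = 540 min
Takt time = 540 / 377
= 1.43 min/unit


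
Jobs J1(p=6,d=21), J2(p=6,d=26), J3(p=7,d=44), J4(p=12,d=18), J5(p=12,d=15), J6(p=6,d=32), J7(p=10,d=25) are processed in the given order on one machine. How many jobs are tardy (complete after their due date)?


Completion vs due date:
  J1: C=6, d=21 → on time
  J2: C=12, d=26 → on time
  J3: C=19, d=44 → on time
  J4: C=31, d=18 → TARDY
  J5: C=43, d=15 → TARDY
  J6: C=49, d=32 → TARDY
  J7: C=59, d=25 → TARDY
Tardy jobs: J4, J5, J6, J7
Count = 4


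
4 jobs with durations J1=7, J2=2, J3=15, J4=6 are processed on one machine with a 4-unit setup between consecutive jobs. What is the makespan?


Makespan = Σ processing + (n-1) × setup
= (7 + 2 + 15 + 6) + (4-1)×4
= 30 + 12
= 42 time units


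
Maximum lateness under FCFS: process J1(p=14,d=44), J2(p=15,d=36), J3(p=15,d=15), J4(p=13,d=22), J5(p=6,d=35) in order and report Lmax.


Lateness per job (L = C - d):
  J1: C=14, d=44, L=-30
  J2: C=29, d=36, L=-7
  J3: C=44, d=15, L=29
  J4: C=57, d=22, L=35
  J5: C=63, d=35, L=28
Lmax = max(-30, -7, 29, 35, 28)
= 35


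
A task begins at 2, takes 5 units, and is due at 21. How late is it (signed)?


Completion = 2 + 5 = 7
Lateness = C - d = 7 - 21
= -14


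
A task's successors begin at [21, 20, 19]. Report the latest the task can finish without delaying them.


LF = min of all successor start times
Successors start at: [21, 20, 19]
LF = min(21, 20, 19)
= 19


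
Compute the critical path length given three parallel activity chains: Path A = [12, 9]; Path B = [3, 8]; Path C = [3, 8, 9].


Path A: 12 + 9 = 21
Path B: 3 + 8 = 11
Path C: 3 + 8 + 9 = 20
Critical path = longest = max(21, 11, 20)
= 21 (Path A)


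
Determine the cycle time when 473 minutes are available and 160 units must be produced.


Cycle time = available time / demand
= 473 / 160
= 2.96 min/unit


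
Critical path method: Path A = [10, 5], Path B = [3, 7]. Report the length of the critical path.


Path A: 10 + 5 = 15
Path B: 3 + 7 = 10
Critical path = longest = max(15, 10)
= 15 (Path A)


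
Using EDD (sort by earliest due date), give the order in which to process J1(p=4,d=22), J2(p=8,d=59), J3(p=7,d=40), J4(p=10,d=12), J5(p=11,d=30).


EDD: sort by earliest due date
  J4: d=12, p=10
  J1: d=22, p=4
  J5: d=30, p=11
  J3: d=40, p=7
  J2: d=59, p=8
Order: J4 → J1 → J5 → J3 → J2


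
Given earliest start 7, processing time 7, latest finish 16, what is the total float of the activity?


EF = ES + duration = 7 + 7 = 14
LS = LF - duration = 16 - 7 = 9
Total Float = LF - EF = 16 - 14
(or LS - ES = 9 - 7)
= 2


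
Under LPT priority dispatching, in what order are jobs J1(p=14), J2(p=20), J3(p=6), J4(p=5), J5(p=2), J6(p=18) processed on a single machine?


LPT: sort by longest processing time first
  J2: p=20
  J6: p=18
  J1: p=14
  J3: p=6
  J4: p=5
  J5: p=2
Order: J2 → J6 → J1 → J3 → J4 → J5


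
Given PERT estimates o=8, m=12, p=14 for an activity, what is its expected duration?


te = (o + 4m + p) / 6
= (8 + 4×12 + 14) / 6
= (8 + 48 + 14) / 6
= 70 / 6
= 11.67


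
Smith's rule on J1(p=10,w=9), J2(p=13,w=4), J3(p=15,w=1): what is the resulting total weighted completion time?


WSPT order (by p/w): J1 → J2 → J3
  J1: C=10, w·C=9×10=90
  J2: C=23, w·C=4×23=92
  J3: C=38, w·C=1×38=38
Σ w·C = 220
= 220


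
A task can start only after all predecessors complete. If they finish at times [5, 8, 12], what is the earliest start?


ES = max of all predecessor completion times
Predecessors: [5, 8, 12]
ES = max(5, 8, 12)
= 12


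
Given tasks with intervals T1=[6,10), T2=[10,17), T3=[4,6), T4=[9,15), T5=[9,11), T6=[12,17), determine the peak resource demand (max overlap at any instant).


Check each time point for overlaps:
  t=9: 3 tasks active (T1, T4, T5)
Max concurrent = 3


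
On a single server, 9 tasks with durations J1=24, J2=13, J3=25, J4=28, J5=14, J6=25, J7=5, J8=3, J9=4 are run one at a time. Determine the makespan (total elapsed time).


Sequential makespan: sum all processing times
= 24 + 13 + 25 + 28 + 14 + 25 + 5 + 3 + 4
= 141 time units


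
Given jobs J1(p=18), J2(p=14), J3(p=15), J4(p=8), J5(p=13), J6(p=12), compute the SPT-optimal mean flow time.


SPT order: J4 → J6 → J5 → J2 → J3 → J1
Completion times:
  J4: C=8
  J6: C=20
  J5: C=33
  J2: C=47
  J3: C=62
  J1: C=80
Sum = 250, n = 6
Mean flow = 250/6
= 41.67


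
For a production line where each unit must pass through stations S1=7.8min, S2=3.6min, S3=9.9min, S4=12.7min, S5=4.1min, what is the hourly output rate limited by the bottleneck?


Bottleneck = longest station time
Station times: [7.8, 3.6, 9.9, 12.7, 4.1]
Max = 12.7 min
Rate = 60 / 12.7
= 4.72 units/hour (bottleneck: 12.7min)


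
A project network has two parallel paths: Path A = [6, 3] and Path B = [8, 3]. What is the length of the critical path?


Path A: 6 + 3 = 9
Path B: 8 + 3 = 11
Critical path = longest = max(9, 11)
= 11 (Path B)


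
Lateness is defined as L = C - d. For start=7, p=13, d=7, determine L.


Completion = 7 + 13 = 20
Lateness = C - d = 20 - 7
= 13


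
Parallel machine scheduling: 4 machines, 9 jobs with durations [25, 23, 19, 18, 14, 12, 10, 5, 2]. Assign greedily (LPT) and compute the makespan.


Jobs (LPT sorted): [25, 23, 19, 18, 14, 12, 10, 5, 2]
Machines: 4
  J=25 → Machine 1 (load: 0+25=25)
  J=23 → Machine 2 (load: 0+23=23)
  J=19 → Machine 3 (load: 0+19=19)
  J=18 → Machine 4 (load: 0+18=18)
  J=14 → Machine 4 (load: 18+14=32)
  J=12 → Machine 3 (load: 19+12=31)
  J=10 → Machine 2 (load: 23+10=33)
  J=5 → Machine 1 (load: 25+5=30)
  J=2 → Machine 1 (load: 30+2=32)
Machine loads: [32, 33, 31, 32]
Makespan = max = 33 time units


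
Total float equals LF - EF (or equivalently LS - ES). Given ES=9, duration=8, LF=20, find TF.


EF = ES + duration = 9 + 8 = 17
LS = LF - duration = 20 - 8 = 12
Total Float = LF - EF = 20 - 17
(or LS - ES = 12 - 9)
= 3


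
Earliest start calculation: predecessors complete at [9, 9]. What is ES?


ES = max of all predecessor completion times
Predecessors: [9, 9]
ES = max(9, 9)
= 9


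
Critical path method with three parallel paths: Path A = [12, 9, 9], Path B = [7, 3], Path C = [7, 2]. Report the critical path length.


Path A: 12 + 9 + 9 = 30
Path B: 7 + 3 = 10
Path C: 7 + 2 = 9
Critical path = longest = max(30, 10, 9)
= 30 (Path A)


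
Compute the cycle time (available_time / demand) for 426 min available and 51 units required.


Cycle time = available time / demand
= 426 / 51
= 8.35 min/unit


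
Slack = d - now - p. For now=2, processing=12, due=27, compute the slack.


Slack = due - current_time - processing
= 27 - 2 - 12
= 13


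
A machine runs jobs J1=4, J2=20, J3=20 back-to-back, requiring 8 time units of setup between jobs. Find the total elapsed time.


Makespan = Σ processing + (n-1) × setup
= (4 + 20 + 20) + (3-1)×8
= 44 + 16
= 60 time units


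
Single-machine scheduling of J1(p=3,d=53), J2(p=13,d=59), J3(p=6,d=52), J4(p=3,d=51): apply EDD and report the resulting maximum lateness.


EDD order: J4 → J3 → J1 → J2
Completion and lateness:
  J4: C=3, d=51, L=3-51=-48
  J3: C=9, d=52, L=9-52=-43
  J1: C=12, d=53, L=12-53=-41
  J2: C=25, d=59, L=25-59=-34
Lmax = max(-48, -43, -41, -34)
= -34


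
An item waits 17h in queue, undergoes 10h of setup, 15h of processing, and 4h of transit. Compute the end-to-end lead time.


Lead time = queue + setup + processing + transit
= 17 + 10 + 15 + 4
= 46 hours


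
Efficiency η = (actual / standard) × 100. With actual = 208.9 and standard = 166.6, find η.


Efficiency = (actual / standard) × 100
= (208.9 / 166.6) × 100
= 125.4%


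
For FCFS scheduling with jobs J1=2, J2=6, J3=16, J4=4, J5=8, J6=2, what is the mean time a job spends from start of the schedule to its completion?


Completion times:
  J1: completes at 2
  J2: completes at 8
  J3: completes at 24
  J4: completes at 28
  J5: completes at 36
  J6: completes at 38
Sum = 136
Average = 136/6
= 22.67


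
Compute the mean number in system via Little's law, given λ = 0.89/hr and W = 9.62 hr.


Little's law: L = λ × W
= 0.89 × 9.62
= 8.56


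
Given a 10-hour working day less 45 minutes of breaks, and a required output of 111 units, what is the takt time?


Available = 10×60 - 45 = 555 min
Takt time = 555 / 111
= 5.00 min/unit


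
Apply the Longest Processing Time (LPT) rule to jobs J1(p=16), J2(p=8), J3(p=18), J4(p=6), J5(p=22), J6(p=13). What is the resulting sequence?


LPT: sort by longest processing time first
  J5: p=22
  J3: p=18
  J1: p=16
  J6: p=13
  J2: p=8
  J4: p=6
Order: J5 → J3 → J1 → J6 → J2 → J4


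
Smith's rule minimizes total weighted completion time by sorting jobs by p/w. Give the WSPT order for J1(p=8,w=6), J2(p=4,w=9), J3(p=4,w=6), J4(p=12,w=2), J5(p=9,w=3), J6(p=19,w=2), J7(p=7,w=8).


WSPT (Smith's rule): sort by p/w ascending
  J2: p/w = 4/9 = 0.444
  J3: p/w = 4/6 = 0.667
  J7: p/w = 7/8 = 0.875
  J1: p/w = 8/6 = 1.333
  J5: p/w = 9/3 = 3.000
  J4: p/w = 12/2 = 6.000
  J6: p/w = 19/2 = 9.500
Order: J2 → J3 → J7 → J1 → J5 → J4 → J6


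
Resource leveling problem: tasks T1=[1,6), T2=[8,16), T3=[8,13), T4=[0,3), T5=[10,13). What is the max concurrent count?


Check each time point for overlaps:
  t=10: 3 tasks active (T2, T3, T5)
Max concurrent = 3


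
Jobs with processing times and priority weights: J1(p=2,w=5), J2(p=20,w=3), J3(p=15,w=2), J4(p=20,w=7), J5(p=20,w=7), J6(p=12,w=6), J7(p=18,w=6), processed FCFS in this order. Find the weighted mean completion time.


Completion times:
  J1: C=2, w×C=5×2=10
  J2: C=22, w×C=3×22=66
  J3: C=37, w×C=2×37=74
  J4: C=57, w×C=7×57=399
  J5: C=77, w×C=7×77=539
  J6: C=89, w×C=6×89=534
  J7: C=107, w×C=6×107=642
Sum w×C = 2264
Sum w = 36
Weighted avg = 2264/36
= 62.89


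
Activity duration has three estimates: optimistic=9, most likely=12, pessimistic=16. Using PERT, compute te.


te = (o + 4m + p) / 6
= (9 + 4×12 + 16) / 6
= (9 + 48 + 16) / 6
= 73 / 6
= 12.17


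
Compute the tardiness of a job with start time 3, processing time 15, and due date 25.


Completion = start + processing = 3 + 15 = 18
Tardiness = max(0, C - d) = max(0, 18 - 25)
= max(0, -7)
= 0


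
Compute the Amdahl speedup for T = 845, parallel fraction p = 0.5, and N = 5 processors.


Amdahl's law: T_p = T × ((1-p) + p/N)
= 845 × ((1-0.5) + 0.5/5)
= 845 × (0.50 + 0.1000)
= 845 × 0.6000
= 507.00
Speedup = 845/507.00
= 1.67×


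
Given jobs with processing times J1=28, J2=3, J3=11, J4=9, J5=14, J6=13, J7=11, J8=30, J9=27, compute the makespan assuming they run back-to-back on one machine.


Sequential makespan: sum all processing times
= 28 + 3 + 11 + 9 + 14 + 13 + 11 + 30 + 27
= 146 time units


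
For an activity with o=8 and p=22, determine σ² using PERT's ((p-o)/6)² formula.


σ² = ((p - o) / 6)² = (p - o)² / 36
= (22 - 8)² / 36
= 14² / 36
= 196 / 36
= 5.4444


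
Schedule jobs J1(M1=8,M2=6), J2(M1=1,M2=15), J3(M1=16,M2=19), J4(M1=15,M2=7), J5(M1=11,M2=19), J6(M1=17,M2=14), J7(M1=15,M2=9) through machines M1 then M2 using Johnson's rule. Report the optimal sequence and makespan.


Johnson's rule:
Group 1 (M1≤M2, sort by M1): ['J2', 'J5', 'J3']
Group 2 (M1>M2, sort desc M2): ['J6', 'J7', 'J4', 'J1']
Sequence: J2 → J5 → J3 → J6 → J7 → J4 → J1
Makespan calculation:
  J2: M1 done=1, M2 done=16
  J5: M1 done=12, M2 done=35
  J3: M1 done=28, M2 done=54
  J6: M1 done=45, M2 done=68
  J7: M1 done=60, M2 done=77
  J4: M1 done=75, M2 done=84
  J1: M1 done=83, M2 done=90
= Sequence: J2 → J5 → J3 → J6 → J7 → J4 → J1, Makespan: 90


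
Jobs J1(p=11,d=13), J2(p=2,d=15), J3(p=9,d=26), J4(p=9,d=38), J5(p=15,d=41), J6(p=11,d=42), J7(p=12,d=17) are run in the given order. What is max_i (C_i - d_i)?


Lateness per job (L = C - d):
  J1: C=11, d=13, L=-2
  J2: C=13, d=15, L=-2
  J3: C=22, d=26, L=-4
  J4: C=31, d=38, L=-7
  J5: C=46, d=41, L=5
  J6: C=57, d=42, L=15
  J7: C=69, d=17, L=52
Lmax = max(-2, -2, -4, -7, 5, 15, 52)
= 52


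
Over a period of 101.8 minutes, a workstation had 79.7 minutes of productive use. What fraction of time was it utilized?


Utilization = busy / total × 100
= 79.7 / 101.8 × 100
= 78.3%


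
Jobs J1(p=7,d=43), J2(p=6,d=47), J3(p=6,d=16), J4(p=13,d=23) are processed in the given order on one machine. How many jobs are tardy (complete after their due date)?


Completion vs due date:
  J1: C=7, d=43 → on time
  J2: C=13, d=47 → on time
  J3: C=19, d=16 → TARDY
  J4: C=32, d=23 → TARDY
Tardy jobs: J3, J4
Count = 2


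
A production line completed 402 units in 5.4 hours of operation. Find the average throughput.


Throughput = units / time
= 402 / 5.4
= 74.4 units/hour


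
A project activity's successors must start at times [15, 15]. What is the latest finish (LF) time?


LF = min of all successor start times
Successors start at: [15, 15]
LF = min(15, 15)
= 15


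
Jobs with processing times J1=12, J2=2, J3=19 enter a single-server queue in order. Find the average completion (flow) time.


Completion times:
  J1: completes at 12
  J2: completes at 14
  J3: completes at 33
Sum = 59
Average = 59/3
= 19.67


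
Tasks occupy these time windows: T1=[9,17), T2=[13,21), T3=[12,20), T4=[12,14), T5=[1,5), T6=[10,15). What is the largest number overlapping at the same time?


Check each time point for overlaps:
  t=13: 5 tasks active (T1, T2, T3, T4, T6)
Max concurrent = 5


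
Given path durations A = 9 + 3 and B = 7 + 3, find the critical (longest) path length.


Path A: 9 + 3 = 12
Path B: 7 + 3 = 10
Critical path = longest = max(12, 10)
= 12 (Path A)


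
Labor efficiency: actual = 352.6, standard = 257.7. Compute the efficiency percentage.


Efficiency = (actual / standard) × 100
= (352.6 / 257.7) × 100
= 136.8%


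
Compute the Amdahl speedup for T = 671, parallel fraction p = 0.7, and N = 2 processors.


Amdahl's law: T_p = T × ((1-p) + p/N)
= 671 × ((1-0.7) + 0.7/2)
= 671 × (0.30 + 0.3500)
= 671 × 0.6500
= 436.15
Speedup = 671/436.15
= 1.54×


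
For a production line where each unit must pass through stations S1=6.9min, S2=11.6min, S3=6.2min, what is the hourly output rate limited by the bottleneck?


Bottleneck = longest station time
Station times: [6.9, 11.6, 6.2]
Max = 11.6 min
Rate = 60 / 11.6
= 5.17 units/hour (bottleneck: 11.6min)


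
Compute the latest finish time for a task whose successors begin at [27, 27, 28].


LF = min of all successor start times
Successors start at: [27, 27, 28]
LF = min(27, 27, 28)
= 27


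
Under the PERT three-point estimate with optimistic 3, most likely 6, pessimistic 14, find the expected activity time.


te = (o + 4m + p) / 6
= (3 + 4×6 + 14) / 6
= (3 + 24 + 14) / 6
= 41 / 6
= 6.83


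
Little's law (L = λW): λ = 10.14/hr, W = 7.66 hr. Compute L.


Little's law: L = λ × W
= 10.14 × 7.66
= 77.67


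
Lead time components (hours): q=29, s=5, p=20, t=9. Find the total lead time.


Lead time = queue + setup + processing + transit
= 29 + 5 + 20 + 9
= 63 hours


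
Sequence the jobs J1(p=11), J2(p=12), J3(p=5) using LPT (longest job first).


LPT: sort by longest processing time first
  J2: p=12
  J1: p=11
  J3: p=5
Order: J2 → J1 → J3


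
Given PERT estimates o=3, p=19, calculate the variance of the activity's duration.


σ² = ((p - o) / 6)² = (p - o)² / 36
= (19 - 3)² / 36
= 16² / 36
= 256 / 36
= 7.1111


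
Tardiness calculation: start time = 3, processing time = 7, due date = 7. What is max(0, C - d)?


Completion = start + processing = 3 + 7 = 10
Tardiness = max(0, C - d) = max(0, 10 - 7)
= max(0, 3)
= 3


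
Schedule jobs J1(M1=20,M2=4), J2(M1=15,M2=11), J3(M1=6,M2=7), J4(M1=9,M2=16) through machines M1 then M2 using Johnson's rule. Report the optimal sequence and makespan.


Johnson's rule:
Group 1 (M1≤M2, sort by M1): ['J3', 'J4']
Group 2 (M1>M2, sort desc M2): ['J2', 'J1']
Sequence: J3 → J4 → J2 → J1
Makespan calculation:
  J3: M1 done=6, M2 done=13
  J4: M1 done=15, M2 done=31
  J2: M1 done=30, M2 done=42
  J1: M1 done=50, M2 done=54
= Sequence: J3 → J4 → J2 → J1, Makespan: 54


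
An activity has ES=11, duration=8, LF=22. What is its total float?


EF = ES + duration = 11 + 8 = 19
LS = LF - duration = 22 - 8 = 14
Total Float = LF - EF = 22 - 19
(or LS - ES = 14 - 11)
= 3


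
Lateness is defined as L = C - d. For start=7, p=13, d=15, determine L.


Completion = 7 + 13 = 20
Lateness = C - d = 20 - 15
= 5


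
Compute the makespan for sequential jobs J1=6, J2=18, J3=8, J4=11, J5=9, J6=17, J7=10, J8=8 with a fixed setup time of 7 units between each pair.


Makespan = Σ processing + (n-1) × setup
= (6 + 18 + 8 + 11 + 9 + 17 + 10 + 8) + (8-1)×7
= 87 + 49
= 136 time units


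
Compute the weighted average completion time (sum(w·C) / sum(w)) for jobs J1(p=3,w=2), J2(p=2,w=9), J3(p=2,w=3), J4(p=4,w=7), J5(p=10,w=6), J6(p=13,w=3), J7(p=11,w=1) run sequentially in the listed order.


Completion times:
  J1: C=3, w×C=2×3=6
  J2: C=5, w×C=9×5=45
  J3: C=7, w×C=3×7=21
  J4: C=11, w×C=7×11=77
  J5: C=21, w×C=6×21=126
  J6: C=34, w×C=3×34=102
  J7: C=45, w×C=1×45=45
Sum w×C = 422
Sum w = 31
Weighted avg = 422/31
= 13.61


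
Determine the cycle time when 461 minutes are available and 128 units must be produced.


Cycle time = available time / demand
= 461 / 128
= 3.60 min/unit


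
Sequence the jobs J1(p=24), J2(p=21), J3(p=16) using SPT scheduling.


SPT: sort by shortest processing time
  J3: p=16
  J2: p=21
  J1: p=24
Order: J3 → J2 → J1


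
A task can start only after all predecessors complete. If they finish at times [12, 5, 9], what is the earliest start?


ES = max of all predecessor completion times
Predecessors: [12, 5, 9]
ES = max(12, 5, 9)
= 12


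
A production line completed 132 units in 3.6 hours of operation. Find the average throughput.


Throughput = units / time
= 132 / 3.6
= 36.7 units/hour


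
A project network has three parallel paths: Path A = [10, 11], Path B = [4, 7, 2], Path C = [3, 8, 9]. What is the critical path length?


Path A: 10 + 11 = 21
Path B: 4 + 7 + 2 = 13
Path C: 3 + 8 + 9 = 20
Critical path = longest = max(21, 13, 20)
= 21 (Path A)


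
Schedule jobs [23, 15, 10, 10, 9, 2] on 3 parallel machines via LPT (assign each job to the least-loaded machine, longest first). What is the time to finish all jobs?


Jobs (LPT sorted): [23, 15, 10, 10, 9, 2]
Machines: 3
  J=23 → Machine 1 (load: 0+23=23)
  J=15 → Machine 2 (load: 0+15=15)
  J=10 → Machine 3 (load: 0+10=10)
  J=10 → Machine 3 (load: 10+10=20)
  J=9 → Machine 2 (load: 15+9=24)
  J=2 → Machine 3 (load: 20+2=22)
Machine loads: [23, 24, 22]
Makespan = max = 24 time units


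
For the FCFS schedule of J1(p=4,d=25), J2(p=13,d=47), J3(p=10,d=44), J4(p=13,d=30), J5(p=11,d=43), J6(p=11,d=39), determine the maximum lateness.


Lateness per job (L = C - d):
  J1: C=4, d=25, L=-21
  J2: C=17, d=47, L=-30
  J3: C=27, d=44, L=-17
  J4: C=40, d=30, L=10
  J5: C=51, d=43, L=8
  J6: C=62, d=39, L=23
Lmax = max(-21, -30, -17, 10, 8, 23)
= 23
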